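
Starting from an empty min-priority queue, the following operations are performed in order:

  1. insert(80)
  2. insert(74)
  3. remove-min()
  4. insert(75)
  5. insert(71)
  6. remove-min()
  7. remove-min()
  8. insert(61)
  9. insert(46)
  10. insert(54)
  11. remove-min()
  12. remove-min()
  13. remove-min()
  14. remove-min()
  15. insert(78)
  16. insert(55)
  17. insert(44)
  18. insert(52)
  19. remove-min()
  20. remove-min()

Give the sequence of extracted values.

insert 80 → {80}
insert 74 → {74, 80}
remove-min → 74; now {80}
insert 75 → {75, 80}
insert 71 → {71, 75, 80}
remove-min → 71; now {75, 80}
remove-min → 75; now {80}
insert 61 → {61, 80}
insert 46 → {46, 61, 80}
insert 54 → {46, 54, 61, 80}
remove-min → 46; now {54, 61, 80}
remove-min → 54; now {61, 80}
remove-min → 61; now {80}
remove-min → 80; now {}
insert 78 → {78}
insert 55 → {55, 78}
insert 44 → {44, 55, 78}
insert 52 → {44, 52, 55, 78}
remove-min → 44; now {52, 55, 78}
remove-min → 52; now {55, 78}

74 → 71 → 75 → 46 → 54 → 61 → 80 → 44 → 52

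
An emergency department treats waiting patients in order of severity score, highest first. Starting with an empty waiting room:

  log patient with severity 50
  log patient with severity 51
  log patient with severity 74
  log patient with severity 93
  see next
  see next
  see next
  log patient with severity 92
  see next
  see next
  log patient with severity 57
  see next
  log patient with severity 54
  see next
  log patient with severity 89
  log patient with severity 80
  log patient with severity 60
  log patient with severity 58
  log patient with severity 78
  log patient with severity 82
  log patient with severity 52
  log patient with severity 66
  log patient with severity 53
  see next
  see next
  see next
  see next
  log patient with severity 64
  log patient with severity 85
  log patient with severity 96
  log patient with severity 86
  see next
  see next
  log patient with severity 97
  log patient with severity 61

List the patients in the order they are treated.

[93, 74, 51, 92, 50, 57, 54, 89, 82, 80, 78, 96, 86]

insert 50 → {50}
insert 51 → {51, 50}
insert 74 → {74, 51, 50}
insert 93 → {93, 74, 51, 50}
see next → 93; now {74, 51, 50}
see next → 74; now {51, 50}
see next → 51; now {50}
insert 92 → {92, 50}
see next → 92; now {50}
see next → 50; now {}
insert 57 → {57}
see next → 57; now {}
insert 54 → {54}
see next → 54; now {}
insert 89 → {89}
insert 80 → {89, 80}
insert 60 → {89, 80, 60}
insert 58 → {89, 80, 60, 58}
insert 78 → {89, 80, 78, 60, 58}
insert 82 → {89, 82, 80, 78, 60, 58}
insert 52 → {89, 82, 80, 78, 60, 58, 52}
insert 66 → {89, 82, 80, 78, 66, 60, 58, 52}
insert 53 → {89, 82, 80, 78, 66, 60, 58, 53, 52}
see next → 89; now {82, 80, 78, 66, 60, 58, 53, 52}
see next → 82; now {80, 78, 66, 60, 58, 53, 52}
see next → 80; now {78, 66, 60, 58, 53, 52}
see next → 78; now {66, 60, 58, 53, 52}
insert 64 → {66, 64, 60, 58, 53, 52}
insert 85 → {85, 66, 64, 60, 58, 53, 52}
insert 96 → {96, 85, 66, 64, 60, 58, 53, 52}
insert 86 → {96, 86, 85, 66, 64, 60, 58, 53, 52}
see next → 96; now {86, 85, 66, 64, 60, 58, 53, 52}
see next → 86; now {85, 66, 64, 60, 58, 53, 52}
insert 97 → {97, 85, 66, 64, 60, 58, 53, 52}
insert 61 → {97, 85, 66, 64, 61, 60, 58, 53, 52}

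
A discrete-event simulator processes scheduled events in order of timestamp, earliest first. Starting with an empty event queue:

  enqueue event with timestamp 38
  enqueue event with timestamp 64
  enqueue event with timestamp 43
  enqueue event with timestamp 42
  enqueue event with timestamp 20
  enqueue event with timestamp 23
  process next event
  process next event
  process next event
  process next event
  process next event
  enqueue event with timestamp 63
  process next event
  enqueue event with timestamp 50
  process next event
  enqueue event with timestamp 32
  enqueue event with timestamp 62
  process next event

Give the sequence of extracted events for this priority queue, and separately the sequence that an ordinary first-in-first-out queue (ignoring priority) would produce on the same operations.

insert 38 → {38}
insert 64 → {38, 64}
insert 43 → {38, 43, 64}
insert 42 → {38, 42, 43, 64}
insert 20 → {20, 38, 42, 43, 64}
insert 23 → {20, 23, 38, 42, 43, 64}
process next event → 20; now {23, 38, 42, 43, 64}
process next event → 23; now {38, 42, 43, 64}
process next event → 38; now {42, 43, 64}
process next event → 42; now {43, 64}
process next event → 43; now {64}
insert 63 → {63, 64}
process next event → 63; now {64}
insert 50 → {50, 64}
process next event → 50; now {64}
insert 32 → {32, 64}
insert 62 → {32, 62, 64}
process next event → 32; now {62, 64}

priority queue: [20, 23, 38, 42, 43, 63, 50, 32]; FIFO queue: 38 → 64 → 43 → 42 → 20 → 23 → 63 → 50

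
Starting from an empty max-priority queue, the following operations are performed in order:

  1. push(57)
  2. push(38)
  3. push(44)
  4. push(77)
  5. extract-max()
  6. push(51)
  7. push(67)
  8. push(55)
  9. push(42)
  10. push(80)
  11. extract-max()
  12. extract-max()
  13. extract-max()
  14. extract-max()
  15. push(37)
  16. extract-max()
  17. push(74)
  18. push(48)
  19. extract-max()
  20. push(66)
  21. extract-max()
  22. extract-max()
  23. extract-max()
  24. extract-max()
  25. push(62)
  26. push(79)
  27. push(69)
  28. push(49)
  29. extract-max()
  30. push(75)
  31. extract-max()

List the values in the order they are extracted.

insert 57 → {57}
insert 38 → {57, 38}
insert 44 → {57, 44, 38}
insert 77 → {77, 57, 44, 38}
extract-max → 77; now {57, 44, 38}
insert 51 → {57, 51, 44, 38}
insert 67 → {67, 57, 51, 44, 38}
insert 55 → {67, 57, 55, 51, 44, 38}
insert 42 → {67, 57, 55, 51, 44, 42, 38}
insert 80 → {80, 67, 57, 55, 51, 44, 42, 38}
extract-max → 80; now {67, 57, 55, 51, 44, 42, 38}
extract-max → 67; now {57, 55, 51, 44, 42, 38}
extract-max → 57; now {55, 51, 44, 42, 38}
extract-max → 55; now {51, 44, 42, 38}
insert 37 → {51, 44, 42, 38, 37}
extract-max → 51; now {44, 42, 38, 37}
insert 74 → {74, 44, 42, 38, 37}
insert 48 → {74, 48, 44, 42, 38, 37}
extract-max → 74; now {48, 44, 42, 38, 37}
insert 66 → {66, 48, 44, 42, 38, 37}
extract-max → 66; now {48, 44, 42, 38, 37}
extract-max → 48; now {44, 42, 38, 37}
extract-max → 44; now {42, 38, 37}
extract-max → 42; now {38, 37}
insert 62 → {62, 38, 37}
insert 79 → {79, 62, 38, 37}
insert 69 → {79, 69, 62, 38, 37}
insert 49 → {79, 69, 62, 49, 38, 37}
extract-max → 79; now {69, 62, 49, 38, 37}
insert 75 → {75, 69, 62, 49, 38, 37}
extract-max → 75; now {69, 62, 49, 38, 37}

77, 80, 67, 57, 55, 51, 74, 66, 48, 44, 42, 79, 75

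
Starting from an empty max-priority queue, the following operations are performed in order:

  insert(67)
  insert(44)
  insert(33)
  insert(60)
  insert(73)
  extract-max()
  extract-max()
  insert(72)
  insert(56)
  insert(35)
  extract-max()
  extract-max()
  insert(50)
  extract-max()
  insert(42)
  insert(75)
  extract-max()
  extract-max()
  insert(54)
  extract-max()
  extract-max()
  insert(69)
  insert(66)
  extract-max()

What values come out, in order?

73, 67, 72, 60, 56, 75, 50, 54, 44, 69

insert 67 → {67}
insert 44 → {67, 44}
insert 33 → {67, 44, 33}
insert 60 → {67, 60, 44, 33}
insert 73 → {73, 67, 60, 44, 33}
extract-max → 73; now {67, 60, 44, 33}
extract-max → 67; now {60, 44, 33}
insert 72 → {72, 60, 44, 33}
insert 56 → {72, 60, 56, 44, 33}
insert 35 → {72, 60, 56, 44, 35, 33}
extract-max → 72; now {60, 56, 44, 35, 33}
extract-max → 60; now {56, 44, 35, 33}
insert 50 → {56, 50, 44, 35, 33}
extract-max → 56; now {50, 44, 35, 33}
insert 42 → {50, 44, 42, 35, 33}
insert 75 → {75, 50, 44, 42, 35, 33}
extract-max → 75; now {50, 44, 42, 35, 33}
extract-max → 50; now {44, 42, 35, 33}
insert 54 → {54, 44, 42, 35, 33}
extract-max → 54; now {44, 42, 35, 33}
extract-max → 44; now {42, 35, 33}
insert 69 → {69, 42, 35, 33}
insert 66 → {69, 66, 42, 35, 33}
extract-max → 69; now {66, 42, 35, 33}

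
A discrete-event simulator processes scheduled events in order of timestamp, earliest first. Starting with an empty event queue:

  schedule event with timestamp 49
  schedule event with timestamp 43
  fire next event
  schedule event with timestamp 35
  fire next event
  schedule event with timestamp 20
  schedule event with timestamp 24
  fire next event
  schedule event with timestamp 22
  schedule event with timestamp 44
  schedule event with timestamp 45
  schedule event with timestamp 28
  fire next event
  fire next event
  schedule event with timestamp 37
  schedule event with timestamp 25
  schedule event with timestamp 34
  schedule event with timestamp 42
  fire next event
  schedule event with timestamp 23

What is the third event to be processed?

20

insert 49 → {49}
insert 43 → {43, 49}
fire next event → 43; now {49}
insert 35 → {35, 49}
fire next event → 35; now {49}
insert 20 → {20, 49}
insert 24 → {20, 24, 49}
fire next event → 20; now {24, 49}
insert 22 → {22, 24, 49}
insert 44 → {22, 24, 44, 49}
insert 45 → {22, 24, 44, 45, 49}
insert 28 → {22, 24, 28, 44, 45, 49}
fire next event → 22; now {24, 28, 44, 45, 49}
fire next event → 24; now {28, 44, 45, 49}
insert 37 → {28, 37, 44, 45, 49}
insert 25 → {25, 28, 37, 44, 45, 49}
insert 34 → {25, 28, 34, 37, 44, 45, 49}
insert 42 → {25, 28, 34, 37, 42, 44, 45, 49}
fire next event → 25; now {28, 34, 37, 42, 44, 45, 49}
insert 23 → {23, 28, 34, 37, 42, 44, 45, 49}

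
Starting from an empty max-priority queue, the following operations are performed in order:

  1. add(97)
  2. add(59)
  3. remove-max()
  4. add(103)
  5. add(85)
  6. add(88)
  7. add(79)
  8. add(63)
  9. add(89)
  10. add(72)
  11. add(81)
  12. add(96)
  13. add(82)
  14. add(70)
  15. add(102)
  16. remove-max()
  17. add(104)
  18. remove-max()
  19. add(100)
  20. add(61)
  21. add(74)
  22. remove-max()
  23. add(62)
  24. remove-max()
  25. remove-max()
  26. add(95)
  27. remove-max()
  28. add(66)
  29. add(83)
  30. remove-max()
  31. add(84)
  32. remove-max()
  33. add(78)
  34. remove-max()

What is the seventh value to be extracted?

insert 97 → {97}
insert 59 → {97, 59}
remove-max → 97; now {59}
insert 103 → {103, 59}
insert 85 → {103, 85, 59}
insert 88 → {103, 88, 85, 59}
insert 79 → {103, 88, 85, 79, 59}
insert 63 → {103, 88, 85, 79, 63, 59}
insert 89 → {103, 89, 88, 85, 79, 63, 59}
insert 72 → {103, 89, 88, 85, 79, 72, 63, 59}
insert 81 → {103, 89, 88, 85, 81, 79, 72, 63, 59}
insert 96 → {103, 96, 89, 88, 85, 81, 79, 72, 63, 59}
insert 82 → {103, 96, 89, 88, 85, 82, 81, 79, 72, 63, 59}
insert 70 → {103, 96, 89, 88, 85, 82, 81, 79, 72, 70, 63, 59}
insert 102 → {103, 102, 96, 89, 88, 85, 82, 81, 79, 72, 70, 63, 59}
remove-max → 103; now {102, 96, 89, 88, 85, 82, 81, 79, 72, 70, 63, 59}
insert 104 → {104, 102, 96, 89, 88, 85, 82, 81, 79, 72, 70, 63, 59}
remove-max → 104; now {102, 96, 89, 88, 85, 82, 81, 79, 72, 70, 63, 59}
insert 100 → {102, 100, 96, 89, 88, 85, 82, 81, 79, 72, 70, 63, 59}
insert 61 → {102, 100, 96, 89, 88, 85, 82, 81, 79, 72, 70, 63, 61, 59}
insert 74 → {102, 100, 96, 89, 88, 85, 82, 81, 79, 74, 72, 70, 63, 61, 59}
remove-max → 102; now {100, 96, 89, 88, 85, 82, 81, 79, 74, 72, 70, 63, 61, 59}
insert 62 → {100, 96, 89, 88, 85, 82, 81, 79, 74, 72, 70, 63, 62, 61, 59}
remove-max → 100; now {96, 89, 88, 85, 82, 81, 79, 74, 72, 70, 63, 62, 61, 59}
remove-max → 96; now {89, 88, 85, 82, 81, 79, 74, 72, 70, 63, 62, 61, 59}
insert 95 → {95, 89, 88, 85, 82, 81, 79, 74, 72, 70, 63, 62, 61, 59}
remove-max → 95; now {89, 88, 85, 82, 81, 79, 74, 72, 70, 63, 62, 61, 59}
insert 66 → {89, 88, 85, 82, 81, 79, 74, 72, 70, 66, 63, 62, 61, 59}
insert 83 → {89, 88, 85, 83, 82, 81, 79, 74, 72, 70, 66, 63, 62, 61, 59}
remove-max → 89; now {88, 85, 83, 82, 81, 79, 74, 72, 70, 66, 63, 62, 61, 59}
insert 84 → {88, 85, 84, 83, 82, 81, 79, 74, 72, 70, 66, 63, 62, 61, 59}
remove-max → 88; now {85, 84, 83, 82, 81, 79, 74, 72, 70, 66, 63, 62, 61, 59}
insert 78 → {85, 84, 83, 82, 81, 79, 78, 74, 72, 70, 66, 63, 62, 61, 59}
remove-max → 85; now {84, 83, 82, 81, 79, 78, 74, 72, 70, 66, 63, 62, 61, 59}

95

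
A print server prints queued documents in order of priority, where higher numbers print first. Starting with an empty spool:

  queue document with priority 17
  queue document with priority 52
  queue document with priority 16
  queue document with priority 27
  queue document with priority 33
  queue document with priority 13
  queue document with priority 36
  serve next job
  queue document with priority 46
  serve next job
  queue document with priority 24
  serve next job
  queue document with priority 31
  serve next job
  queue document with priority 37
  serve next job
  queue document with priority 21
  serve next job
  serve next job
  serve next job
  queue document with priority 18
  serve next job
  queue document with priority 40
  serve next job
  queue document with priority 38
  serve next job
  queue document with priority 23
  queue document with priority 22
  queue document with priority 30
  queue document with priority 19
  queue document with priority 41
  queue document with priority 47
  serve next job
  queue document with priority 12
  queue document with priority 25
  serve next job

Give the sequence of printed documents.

insert 17 → {17}
insert 52 → {52, 17}
insert 16 → {52, 17, 16}
insert 27 → {52, 27, 17, 16}
insert 33 → {52, 33, 27, 17, 16}
insert 13 → {52, 33, 27, 17, 16, 13}
insert 36 → {52, 36, 33, 27, 17, 16, 13}
serve next job → 52; now {36, 33, 27, 17, 16, 13}
insert 46 → {46, 36, 33, 27, 17, 16, 13}
serve next job → 46; now {36, 33, 27, 17, 16, 13}
insert 24 → {36, 33, 27, 24, 17, 16, 13}
serve next job → 36; now {33, 27, 24, 17, 16, 13}
insert 31 → {33, 31, 27, 24, 17, 16, 13}
serve next job → 33; now {31, 27, 24, 17, 16, 13}
insert 37 → {37, 31, 27, 24, 17, 16, 13}
serve next job → 37; now {31, 27, 24, 17, 16, 13}
insert 21 → {31, 27, 24, 21, 17, 16, 13}
serve next job → 31; now {27, 24, 21, 17, 16, 13}
serve next job → 27; now {24, 21, 17, 16, 13}
serve next job → 24; now {21, 17, 16, 13}
insert 18 → {21, 18, 17, 16, 13}
serve next job → 21; now {18, 17, 16, 13}
insert 40 → {40, 18, 17, 16, 13}
serve next job → 40; now {18, 17, 16, 13}
insert 38 → {38, 18, 17, 16, 13}
serve next job → 38; now {18, 17, 16, 13}
insert 23 → {23, 18, 17, 16, 13}
insert 22 → {23, 22, 18, 17, 16, 13}
insert 30 → {30, 23, 22, 18, 17, 16, 13}
insert 19 → {30, 23, 22, 19, 18, 17, 16, 13}
insert 41 → {41, 30, 23, 22, 19, 18, 17, 16, 13}
insert 47 → {47, 41, 30, 23, 22, 19, 18, 17, 16, 13}
serve next job → 47; now {41, 30, 23, 22, 19, 18, 17, 16, 13}
insert 12 → {41, 30, 23, 22, 19, 18, 17, 16, 13, 12}
insert 25 → {41, 30, 25, 23, 22, 19, 18, 17, 16, 13, 12}
serve next job → 41; now {30, 25, 23, 22, 19, 18, 17, 16, 13, 12}

[52, 46, 36, 33, 37, 31, 27, 24, 21, 40, 38, 47, 41]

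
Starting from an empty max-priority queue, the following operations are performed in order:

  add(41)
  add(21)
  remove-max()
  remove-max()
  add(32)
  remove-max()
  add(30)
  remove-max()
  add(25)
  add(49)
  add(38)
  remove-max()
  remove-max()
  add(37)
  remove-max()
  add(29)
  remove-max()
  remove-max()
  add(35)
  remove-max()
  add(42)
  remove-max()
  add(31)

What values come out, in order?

41 → 21 → 32 → 30 → 49 → 38 → 37 → 29 → 25 → 35 → 42

insert 41 → {41}
insert 21 → {41, 21}
remove-max → 41; now {21}
remove-max → 21; now {}
insert 32 → {32}
remove-max → 32; now {}
insert 30 → {30}
remove-max → 30; now {}
insert 25 → {25}
insert 49 → {49, 25}
insert 38 → {49, 38, 25}
remove-max → 49; now {38, 25}
remove-max → 38; now {25}
insert 37 → {37, 25}
remove-max → 37; now {25}
insert 29 → {29, 25}
remove-max → 29; now {25}
remove-max → 25; now {}
insert 35 → {35}
remove-max → 35; now {}
insert 42 → {42}
remove-max → 42; now {}
insert 31 → {31}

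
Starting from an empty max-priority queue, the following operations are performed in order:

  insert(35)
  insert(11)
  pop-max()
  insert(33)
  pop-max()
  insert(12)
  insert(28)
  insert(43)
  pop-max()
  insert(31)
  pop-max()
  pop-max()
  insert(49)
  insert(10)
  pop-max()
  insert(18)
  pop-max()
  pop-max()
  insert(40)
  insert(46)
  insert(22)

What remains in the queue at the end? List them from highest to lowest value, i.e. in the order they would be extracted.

[46, 40, 22, 11, 10]

insert 35 → {35}
insert 11 → {35, 11}
pop-max → 35; now {11}
insert 33 → {33, 11}
pop-max → 33; now {11}
insert 12 → {12, 11}
insert 28 → {28, 12, 11}
insert 43 → {43, 28, 12, 11}
pop-max → 43; now {28, 12, 11}
insert 31 → {31, 28, 12, 11}
pop-max → 31; now {28, 12, 11}
pop-max → 28; now {12, 11}
insert 49 → {49, 12, 11}
insert 10 → {49, 12, 11, 10}
pop-max → 49; now {12, 11, 10}
insert 18 → {18, 12, 11, 10}
pop-max → 18; now {12, 11, 10}
pop-max → 12; now {11, 10}
insert 40 → {40, 11, 10}
insert 46 → {46, 40, 11, 10}
insert 22 → {46, 40, 22, 11, 10}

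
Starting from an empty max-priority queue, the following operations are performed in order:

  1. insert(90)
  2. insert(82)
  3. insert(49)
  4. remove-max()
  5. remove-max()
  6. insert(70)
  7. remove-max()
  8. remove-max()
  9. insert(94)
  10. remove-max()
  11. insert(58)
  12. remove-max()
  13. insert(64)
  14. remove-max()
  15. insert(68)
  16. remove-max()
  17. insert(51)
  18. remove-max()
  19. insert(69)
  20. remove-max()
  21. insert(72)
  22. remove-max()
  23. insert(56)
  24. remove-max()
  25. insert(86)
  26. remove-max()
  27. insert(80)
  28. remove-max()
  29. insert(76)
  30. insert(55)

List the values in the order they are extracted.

90 → 82 → 70 → 49 → 94 → 58 → 64 → 68 → 51 → 69 → 72 → 56 → 86 → 80

insert 90 → {90}
insert 82 → {90, 82}
insert 49 → {90, 82, 49}
remove-max → 90; now {82, 49}
remove-max → 82; now {49}
insert 70 → {70, 49}
remove-max → 70; now {49}
remove-max → 49; now {}
insert 94 → {94}
remove-max → 94; now {}
insert 58 → {58}
remove-max → 58; now {}
insert 64 → {64}
remove-max → 64; now {}
insert 68 → {68}
remove-max → 68; now {}
insert 51 → {51}
remove-max → 51; now {}
insert 69 → {69}
remove-max → 69; now {}
insert 72 → {72}
remove-max → 72; now {}
insert 56 → {56}
remove-max → 56; now {}
insert 86 → {86}
remove-max → 86; now {}
insert 80 → {80}
remove-max → 80; now {}
insert 76 → {76}
insert 55 → {76, 55}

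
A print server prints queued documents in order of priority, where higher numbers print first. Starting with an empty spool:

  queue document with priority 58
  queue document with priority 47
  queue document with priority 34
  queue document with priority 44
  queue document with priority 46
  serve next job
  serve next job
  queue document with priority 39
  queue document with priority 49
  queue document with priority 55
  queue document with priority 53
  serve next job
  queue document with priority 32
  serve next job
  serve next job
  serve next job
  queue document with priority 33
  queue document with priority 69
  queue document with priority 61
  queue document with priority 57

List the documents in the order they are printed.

58, 47, 55, 53, 49, 46

insert 58 → {58}
insert 47 → {58, 47}
insert 34 → {58, 47, 34}
insert 44 → {58, 47, 44, 34}
insert 46 → {58, 47, 46, 44, 34}
serve next job → 58; now {47, 46, 44, 34}
serve next job → 47; now {46, 44, 34}
insert 39 → {46, 44, 39, 34}
insert 49 → {49, 46, 44, 39, 34}
insert 55 → {55, 49, 46, 44, 39, 34}
insert 53 → {55, 53, 49, 46, 44, 39, 34}
serve next job → 55; now {53, 49, 46, 44, 39, 34}
insert 32 → {53, 49, 46, 44, 39, 34, 32}
serve next job → 53; now {49, 46, 44, 39, 34, 32}
serve next job → 49; now {46, 44, 39, 34, 32}
serve next job → 46; now {44, 39, 34, 32}
insert 33 → {44, 39, 34, 33, 32}
insert 69 → {69, 44, 39, 34, 33, 32}
insert 61 → {69, 61, 44, 39, 34, 33, 32}
insert 57 → {69, 61, 57, 44, 39, 34, 33, 32}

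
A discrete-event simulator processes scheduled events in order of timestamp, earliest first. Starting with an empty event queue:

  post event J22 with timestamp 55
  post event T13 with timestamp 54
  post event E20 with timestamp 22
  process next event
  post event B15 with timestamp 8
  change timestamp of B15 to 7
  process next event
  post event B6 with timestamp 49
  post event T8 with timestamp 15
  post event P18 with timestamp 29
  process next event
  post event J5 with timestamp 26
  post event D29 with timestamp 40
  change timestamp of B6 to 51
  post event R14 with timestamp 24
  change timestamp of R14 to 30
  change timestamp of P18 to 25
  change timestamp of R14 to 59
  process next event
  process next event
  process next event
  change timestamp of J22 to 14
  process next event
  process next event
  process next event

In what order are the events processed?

E20 → B15 → T8 → P18 → J5 → D29 → J22 → B6 → T13

add J22 (timestamp 55) → {J22:55}
add T13 (timestamp 54) → {T13:54, J22:55}
add E20 (timestamp 22) → {E20:22, T13:54, J22:55}
process next event → E20; now {T13:54, J22:55}
add B15 (timestamp 8) → {B15:8, T13:54, J22:55}
update B15 to timestamp 7 → {B15:7, T13:54, J22:55}
process next event → B15; now {T13:54, J22:55}
add B6 (timestamp 49) → {B6:49, T13:54, J22:55}
add T8 (timestamp 15) → {T8:15, B6:49, T13:54, J22:55}
add P18 (timestamp 29) → {T8:15, P18:29, B6:49, T13:54, J22:55}
process next event → T8; now {P18:29, B6:49, T13:54, J22:55}
add J5 (timestamp 26) → {J5:26, P18:29, B6:49, T13:54, J22:55}
add D29 (timestamp 40) → {J5:26, P18:29, D29:40, B6:49, T13:54, J22:55}
update B6 to timestamp 51 → {J5:26, P18:29, D29:40, B6:51, T13:54, J22:55}
add R14 (timestamp 24) → {R14:24, J5:26, P18:29, D29:40, B6:51, T13:54, J22:55}
update R14 to timestamp 30 → {J5:26, P18:29, R14:30, D29:40, B6:51, T13:54, J22:55}
update P18 to timestamp 25 → {P18:25, J5:26, R14:30, D29:40, B6:51, T13:54, J22:55}
update R14 to timestamp 59 → {P18:25, J5:26, D29:40, B6:51, T13:54, J22:55, R14:59}
process next event → P18; now {J5:26, D29:40, B6:51, T13:54, J22:55, R14:59}
process next event → J5; now {D29:40, B6:51, T13:54, J22:55, R14:59}
process next event → D29; now {B6:51, T13:54, J22:55, R14:59}
update J22 to timestamp 14 → {J22:14, B6:51, T13:54, R14:59}
process next event → J22; now {B6:51, T13:54, R14:59}
process next event → B6; now {T13:54, R14:59}
process next event → T13; now {R14:59}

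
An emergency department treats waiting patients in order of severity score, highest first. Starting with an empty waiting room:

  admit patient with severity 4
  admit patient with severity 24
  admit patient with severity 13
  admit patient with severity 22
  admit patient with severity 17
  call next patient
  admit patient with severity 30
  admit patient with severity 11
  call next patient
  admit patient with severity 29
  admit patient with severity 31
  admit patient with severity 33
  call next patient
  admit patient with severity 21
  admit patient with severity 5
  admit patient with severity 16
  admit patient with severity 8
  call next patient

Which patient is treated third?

insert 4 → {4}
insert 24 → {24, 4}
insert 13 → {24, 13, 4}
insert 22 → {24, 22, 13, 4}
insert 17 → {24, 22, 17, 13, 4}
call next patient → 24; now {22, 17, 13, 4}
insert 30 → {30, 22, 17, 13, 4}
insert 11 → {30, 22, 17, 13, 11, 4}
call next patient → 30; now {22, 17, 13, 11, 4}
insert 29 → {29, 22, 17, 13, 11, 4}
insert 31 → {31, 29, 22, 17, 13, 11, 4}
insert 33 → {33, 31, 29, 22, 17, 13, 11, 4}
call next patient → 33; now {31, 29, 22, 17, 13, 11, 4}
insert 21 → {31, 29, 22, 21, 17, 13, 11, 4}
insert 5 → {31, 29, 22, 21, 17, 13, 11, 5, 4}
insert 16 → {31, 29, 22, 21, 17, 16, 13, 11, 5, 4}
insert 8 → {31, 29, 22, 21, 17, 16, 13, 11, 8, 5, 4}
call next patient → 31; now {29, 22, 21, 17, 16, 13, 11, 8, 5, 4}

33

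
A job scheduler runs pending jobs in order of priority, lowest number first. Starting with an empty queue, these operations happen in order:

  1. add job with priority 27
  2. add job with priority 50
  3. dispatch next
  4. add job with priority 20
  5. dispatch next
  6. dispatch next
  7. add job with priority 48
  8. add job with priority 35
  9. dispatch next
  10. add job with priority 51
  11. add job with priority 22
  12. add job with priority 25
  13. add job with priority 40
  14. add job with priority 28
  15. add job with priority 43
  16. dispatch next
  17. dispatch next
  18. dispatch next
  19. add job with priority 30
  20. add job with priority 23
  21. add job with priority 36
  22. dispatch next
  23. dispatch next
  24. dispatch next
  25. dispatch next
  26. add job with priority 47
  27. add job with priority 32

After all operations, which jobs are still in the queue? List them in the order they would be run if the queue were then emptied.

32, 43, 47, 48, 51

insert 27 → {27}
insert 50 → {27, 50}
dispatch next → 27; now {50}
insert 20 → {20, 50}
dispatch next → 20; now {50}
dispatch next → 50; now {}
insert 48 → {48}
insert 35 → {35, 48}
dispatch next → 35; now {48}
insert 51 → {48, 51}
insert 22 → {22, 48, 51}
insert 25 → {22, 25, 48, 51}
insert 40 → {22, 25, 40, 48, 51}
insert 28 → {22, 25, 28, 40, 48, 51}
insert 43 → {22, 25, 28, 40, 43, 48, 51}
dispatch next → 22; now {25, 28, 40, 43, 48, 51}
dispatch next → 25; now {28, 40, 43, 48, 51}
dispatch next → 28; now {40, 43, 48, 51}
insert 30 → {30, 40, 43, 48, 51}
insert 23 → {23, 30, 40, 43, 48, 51}
insert 36 → {23, 30, 36, 40, 43, 48, 51}
dispatch next → 23; now {30, 36, 40, 43, 48, 51}
dispatch next → 30; now {36, 40, 43, 48, 51}
dispatch next → 36; now {40, 43, 48, 51}
dispatch next → 40; now {43, 48, 51}
insert 47 → {43, 47, 48, 51}
insert 32 → {32, 43, 47, 48, 51}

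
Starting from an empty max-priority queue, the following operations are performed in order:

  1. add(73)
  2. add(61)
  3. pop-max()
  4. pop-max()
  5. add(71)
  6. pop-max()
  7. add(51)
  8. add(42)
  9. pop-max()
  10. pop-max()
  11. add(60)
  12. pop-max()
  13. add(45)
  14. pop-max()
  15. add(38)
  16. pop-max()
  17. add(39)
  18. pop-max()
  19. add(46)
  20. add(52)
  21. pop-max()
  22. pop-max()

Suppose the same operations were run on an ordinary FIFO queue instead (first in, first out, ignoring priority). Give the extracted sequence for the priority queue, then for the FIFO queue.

insert 73 → {73}
insert 61 → {73, 61}
pop-max → 73; now {61}
pop-max → 61; now {}
insert 71 → {71}
pop-max → 71; now {}
insert 51 → {51}
insert 42 → {51, 42}
pop-max → 51; now {42}
pop-max → 42; now {}
insert 60 → {60}
pop-max → 60; now {}
insert 45 → {45}
pop-max → 45; now {}
insert 38 → {38}
pop-max → 38; now {}
insert 39 → {39}
pop-max → 39; now {}
insert 46 → {46}
insert 52 → {52, 46}
pop-max → 52; now {46}
pop-max → 46; now {}

priority queue: [73, 61, 71, 51, 42, 60, 45, 38, 39, 52, 46]; FIFO queue: [73, 61, 71, 51, 42, 60, 45, 38, 39, 46, 52]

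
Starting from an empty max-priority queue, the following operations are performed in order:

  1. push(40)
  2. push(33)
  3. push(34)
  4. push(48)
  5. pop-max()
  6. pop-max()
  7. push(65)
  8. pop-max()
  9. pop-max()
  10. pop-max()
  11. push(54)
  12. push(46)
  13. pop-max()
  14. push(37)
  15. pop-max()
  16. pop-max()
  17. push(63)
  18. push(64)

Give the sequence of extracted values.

[48, 40, 65, 34, 33, 54, 46, 37]

insert 40 → {40}
insert 33 → {40, 33}
insert 34 → {40, 34, 33}
insert 48 → {48, 40, 34, 33}
pop-max → 48; now {40, 34, 33}
pop-max → 40; now {34, 33}
insert 65 → {65, 34, 33}
pop-max → 65; now {34, 33}
pop-max → 34; now {33}
pop-max → 33; now {}
insert 54 → {54}
insert 46 → {54, 46}
pop-max → 54; now {46}
insert 37 → {46, 37}
pop-max → 46; now {37}
pop-max → 37; now {}
insert 63 → {63}
insert 64 → {64, 63}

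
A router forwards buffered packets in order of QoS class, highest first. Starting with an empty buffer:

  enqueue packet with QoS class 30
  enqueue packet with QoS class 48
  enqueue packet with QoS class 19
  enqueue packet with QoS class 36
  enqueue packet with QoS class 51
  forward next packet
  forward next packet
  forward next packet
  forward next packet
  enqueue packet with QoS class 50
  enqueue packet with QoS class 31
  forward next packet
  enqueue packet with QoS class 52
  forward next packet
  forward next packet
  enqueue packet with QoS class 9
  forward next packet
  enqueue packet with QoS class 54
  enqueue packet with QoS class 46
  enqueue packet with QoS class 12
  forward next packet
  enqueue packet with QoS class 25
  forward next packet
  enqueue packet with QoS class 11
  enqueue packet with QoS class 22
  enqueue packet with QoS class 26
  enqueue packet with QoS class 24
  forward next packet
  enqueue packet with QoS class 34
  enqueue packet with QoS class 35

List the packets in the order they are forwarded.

51 → 48 → 36 → 30 → 50 → 52 → 31 → 19 → 54 → 46 → 26

insert 30 → {30}
insert 48 → {48, 30}
insert 19 → {48, 30, 19}
insert 36 → {48, 36, 30, 19}
insert 51 → {51, 48, 36, 30, 19}
forward next packet → 51; now {48, 36, 30, 19}
forward next packet → 48; now {36, 30, 19}
forward next packet → 36; now {30, 19}
forward next packet → 30; now {19}
insert 50 → {50, 19}
insert 31 → {50, 31, 19}
forward next packet → 50; now {31, 19}
insert 52 → {52, 31, 19}
forward next packet → 52; now {31, 19}
forward next packet → 31; now {19}
insert 9 → {19, 9}
forward next packet → 19; now {9}
insert 54 → {54, 9}
insert 46 → {54, 46, 9}
insert 12 → {54, 46, 12, 9}
forward next packet → 54; now {46, 12, 9}
insert 25 → {46, 25, 12, 9}
forward next packet → 46; now {25, 12, 9}
insert 11 → {25, 12, 11, 9}
insert 22 → {25, 22, 12, 11, 9}
insert 26 → {26, 25, 22, 12, 11, 9}
insert 24 → {26, 25, 24, 22, 12, 11, 9}
forward next packet → 26; now {25, 24, 22, 12, 11, 9}
insert 34 → {34, 25, 24, 22, 12, 11, 9}
insert 35 → {35, 34, 25, 24, 22, 12, 11, 9}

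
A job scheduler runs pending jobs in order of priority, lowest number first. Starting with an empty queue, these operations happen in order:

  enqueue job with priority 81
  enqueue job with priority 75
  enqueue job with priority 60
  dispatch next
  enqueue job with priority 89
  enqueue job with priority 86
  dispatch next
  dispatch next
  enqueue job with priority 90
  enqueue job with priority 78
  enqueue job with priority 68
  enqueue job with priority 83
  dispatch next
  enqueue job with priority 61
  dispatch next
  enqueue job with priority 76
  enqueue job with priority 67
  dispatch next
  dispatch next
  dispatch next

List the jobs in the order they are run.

60 → 75 → 81 → 68 → 61 → 67 → 76 → 78

insert 81 → {81}
insert 75 → {75, 81}
insert 60 → {60, 75, 81}
dispatch next → 60; now {75, 81}
insert 89 → {75, 81, 89}
insert 86 → {75, 81, 86, 89}
dispatch next → 75; now {81, 86, 89}
dispatch next → 81; now {86, 89}
insert 90 → {86, 89, 90}
insert 78 → {78, 86, 89, 90}
insert 68 → {68, 78, 86, 89, 90}
insert 83 → {68, 78, 83, 86, 89, 90}
dispatch next → 68; now {78, 83, 86, 89, 90}
insert 61 → {61, 78, 83, 86, 89, 90}
dispatch next → 61; now {78, 83, 86, 89, 90}
insert 76 → {76, 78, 83, 86, 89, 90}
insert 67 → {67, 76, 78, 83, 86, 89, 90}
dispatch next → 67; now {76, 78, 83, 86, 89, 90}
dispatch next → 76; now {78, 83, 86, 89, 90}
dispatch next → 78; now {83, 86, 89, 90}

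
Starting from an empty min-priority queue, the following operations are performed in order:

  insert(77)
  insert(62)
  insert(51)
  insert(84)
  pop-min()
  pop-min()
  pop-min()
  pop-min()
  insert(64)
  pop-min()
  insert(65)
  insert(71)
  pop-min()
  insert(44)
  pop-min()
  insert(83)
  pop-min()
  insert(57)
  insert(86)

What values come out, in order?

insert 77 → {77}
insert 62 → {62, 77}
insert 51 → {51, 62, 77}
insert 84 → {51, 62, 77, 84}
pop-min → 51; now {62, 77, 84}
pop-min → 62; now {77, 84}
pop-min → 77; now {84}
pop-min → 84; now {}
insert 64 → {64}
pop-min → 64; now {}
insert 65 → {65}
insert 71 → {65, 71}
pop-min → 65; now {71}
insert 44 → {44, 71}
pop-min → 44; now {71}
insert 83 → {71, 83}
pop-min → 71; now {83}
insert 57 → {57, 83}
insert 86 → {57, 83, 86}

51, 62, 77, 84, 64, 65, 44, 71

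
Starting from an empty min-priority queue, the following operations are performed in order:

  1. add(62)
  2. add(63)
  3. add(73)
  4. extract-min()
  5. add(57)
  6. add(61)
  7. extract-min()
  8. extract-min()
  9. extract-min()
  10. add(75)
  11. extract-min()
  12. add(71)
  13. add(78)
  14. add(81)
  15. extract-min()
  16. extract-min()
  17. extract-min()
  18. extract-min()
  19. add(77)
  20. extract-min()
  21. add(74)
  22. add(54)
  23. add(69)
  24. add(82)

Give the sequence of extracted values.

insert 62 → {62}
insert 63 → {62, 63}
insert 73 → {62, 63, 73}
extract-min → 62; now {63, 73}
insert 57 → {57, 63, 73}
insert 61 → {57, 61, 63, 73}
extract-min → 57; now {61, 63, 73}
extract-min → 61; now {63, 73}
extract-min → 63; now {73}
insert 75 → {73, 75}
extract-min → 73; now {75}
insert 71 → {71, 75}
insert 78 → {71, 75, 78}
insert 81 → {71, 75, 78, 81}
extract-min → 71; now {75, 78, 81}
extract-min → 75; now {78, 81}
extract-min → 78; now {81}
extract-min → 81; now {}
insert 77 → {77}
extract-min → 77; now {}
insert 74 → {74}
insert 54 → {54, 74}
insert 69 → {54, 69, 74}
insert 82 → {54, 69, 74, 82}

62 → 57 → 61 → 63 → 73 → 71 → 75 → 78 → 81 → 77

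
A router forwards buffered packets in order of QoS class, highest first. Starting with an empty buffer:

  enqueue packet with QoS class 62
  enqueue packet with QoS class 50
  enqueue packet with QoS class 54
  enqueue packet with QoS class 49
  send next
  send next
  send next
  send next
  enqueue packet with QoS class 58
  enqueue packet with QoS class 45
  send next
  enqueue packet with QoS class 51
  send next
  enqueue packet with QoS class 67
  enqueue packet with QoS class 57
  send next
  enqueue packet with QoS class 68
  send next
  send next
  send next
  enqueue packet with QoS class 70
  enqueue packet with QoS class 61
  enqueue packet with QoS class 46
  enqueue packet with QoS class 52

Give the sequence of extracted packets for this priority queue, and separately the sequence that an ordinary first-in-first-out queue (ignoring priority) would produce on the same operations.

priority queue: [62, 54, 50, 49, 58, 51, 67, 68, 57, 45]; FIFO queue: [62, 50, 54, 49, 58, 45, 51, 67, 57, 68]

insert 62 → {62}
insert 50 → {62, 50}
insert 54 → {62, 54, 50}
insert 49 → {62, 54, 50, 49}
send next → 62; now {54, 50, 49}
send next → 54; now {50, 49}
send next → 50; now {49}
send next → 49; now {}
insert 58 → {58}
insert 45 → {58, 45}
send next → 58; now {45}
insert 51 → {51, 45}
send next → 51; now {45}
insert 67 → {67, 45}
insert 57 → {67, 57, 45}
send next → 67; now {57, 45}
insert 68 → {68, 57, 45}
send next → 68; now {57, 45}
send next → 57; now {45}
send next → 45; now {}
insert 70 → {70}
insert 61 → {70, 61}
insert 46 → {70, 61, 46}
insert 52 → {70, 61, 52, 46}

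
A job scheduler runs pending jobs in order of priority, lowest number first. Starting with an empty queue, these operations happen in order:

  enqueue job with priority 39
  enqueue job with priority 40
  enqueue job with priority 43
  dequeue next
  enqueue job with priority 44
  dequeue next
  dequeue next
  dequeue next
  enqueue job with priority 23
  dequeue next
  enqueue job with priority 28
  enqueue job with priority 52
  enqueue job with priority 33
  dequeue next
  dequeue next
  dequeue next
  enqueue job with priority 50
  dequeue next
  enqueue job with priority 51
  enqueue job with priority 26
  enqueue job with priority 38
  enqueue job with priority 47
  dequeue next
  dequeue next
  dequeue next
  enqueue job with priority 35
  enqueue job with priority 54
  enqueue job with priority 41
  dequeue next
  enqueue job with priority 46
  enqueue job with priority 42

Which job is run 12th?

47

insert 39 → {39}
insert 40 → {39, 40}
insert 43 → {39, 40, 43}
dequeue next → 39; now {40, 43}
insert 44 → {40, 43, 44}
dequeue next → 40; now {43, 44}
dequeue next → 43; now {44}
dequeue next → 44; now {}
insert 23 → {23}
dequeue next → 23; now {}
insert 28 → {28}
insert 52 → {28, 52}
insert 33 → {28, 33, 52}
dequeue next → 28; now {33, 52}
dequeue next → 33; now {52}
dequeue next → 52; now {}
insert 50 → {50}
dequeue next → 50; now {}
insert 51 → {51}
insert 26 → {26, 51}
insert 38 → {26, 38, 51}
insert 47 → {26, 38, 47, 51}
dequeue next → 26; now {38, 47, 51}
dequeue next → 38; now {47, 51}
dequeue next → 47; now {51}
insert 35 → {35, 51}
insert 54 → {35, 51, 54}
insert 41 → {35, 41, 51, 54}
dequeue next → 35; now {41, 51, 54}
insert 46 → {41, 46, 51, 54}
insert 42 → {41, 42, 46, 51, 54}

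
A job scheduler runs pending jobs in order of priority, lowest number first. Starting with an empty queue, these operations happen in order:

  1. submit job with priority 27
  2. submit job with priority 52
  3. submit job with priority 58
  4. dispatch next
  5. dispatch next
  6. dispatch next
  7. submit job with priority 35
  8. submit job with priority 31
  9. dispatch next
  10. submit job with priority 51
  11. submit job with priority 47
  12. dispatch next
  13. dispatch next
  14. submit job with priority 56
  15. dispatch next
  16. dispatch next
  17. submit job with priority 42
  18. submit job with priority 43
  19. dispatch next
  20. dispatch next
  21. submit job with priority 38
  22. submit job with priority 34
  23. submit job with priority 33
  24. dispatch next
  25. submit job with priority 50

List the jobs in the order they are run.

[27, 52, 58, 31, 35, 47, 51, 56, 42, 43, 33]

insert 27 → {27}
insert 52 → {27, 52}
insert 58 → {27, 52, 58}
dispatch next → 27; now {52, 58}
dispatch next → 52; now {58}
dispatch next → 58; now {}
insert 35 → {35}
insert 31 → {31, 35}
dispatch next → 31; now {35}
insert 51 → {35, 51}
insert 47 → {35, 47, 51}
dispatch next → 35; now {47, 51}
dispatch next → 47; now {51}
insert 56 → {51, 56}
dispatch next → 51; now {56}
dispatch next → 56; now {}
insert 42 → {42}
insert 43 → {42, 43}
dispatch next → 42; now {43}
dispatch next → 43; now {}
insert 38 → {38}
insert 34 → {34, 38}
insert 33 → {33, 34, 38}
dispatch next → 33; now {34, 38}
insert 50 → {34, 38, 50}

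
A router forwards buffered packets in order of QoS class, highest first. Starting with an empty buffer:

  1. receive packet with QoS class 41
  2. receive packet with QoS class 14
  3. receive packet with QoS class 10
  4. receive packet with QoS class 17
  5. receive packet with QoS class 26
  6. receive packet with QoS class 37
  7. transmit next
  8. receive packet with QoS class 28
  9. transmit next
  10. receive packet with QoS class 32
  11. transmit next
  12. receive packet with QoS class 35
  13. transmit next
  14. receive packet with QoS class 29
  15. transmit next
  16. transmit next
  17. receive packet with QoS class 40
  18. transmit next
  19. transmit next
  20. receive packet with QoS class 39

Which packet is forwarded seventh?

40

insert 41 → {41}
insert 14 → {41, 14}
insert 10 → {41, 14, 10}
insert 17 → {41, 17, 14, 10}
insert 26 → {41, 26, 17, 14, 10}
insert 37 → {41, 37, 26, 17, 14, 10}
transmit next → 41; now {37, 26, 17, 14, 10}
insert 28 → {37, 28, 26, 17, 14, 10}
transmit next → 37; now {28, 26, 17, 14, 10}
insert 32 → {32, 28, 26, 17, 14, 10}
transmit next → 32; now {28, 26, 17, 14, 10}
insert 35 → {35, 28, 26, 17, 14, 10}
transmit next → 35; now {28, 26, 17, 14, 10}
insert 29 → {29, 28, 26, 17, 14, 10}
transmit next → 29; now {28, 26, 17, 14, 10}
transmit next → 28; now {26, 17, 14, 10}
insert 40 → {40, 26, 17, 14, 10}
transmit next → 40; now {26, 17, 14, 10}
transmit next → 26; now {17, 14, 10}
insert 39 → {39, 17, 14, 10}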